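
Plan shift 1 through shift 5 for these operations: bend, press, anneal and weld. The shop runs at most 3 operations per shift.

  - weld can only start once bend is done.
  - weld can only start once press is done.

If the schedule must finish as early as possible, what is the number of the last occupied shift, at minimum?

The precedence chain requires at least 2 distinct shifts.
With at most 3 per shift and 4 operations, at least 2 shifts are needed.
2 works (last occupied shift: shift 2): for example press=shift 1; anneal=shift 1; weld=shift 2; bend=shift 1.

shift 2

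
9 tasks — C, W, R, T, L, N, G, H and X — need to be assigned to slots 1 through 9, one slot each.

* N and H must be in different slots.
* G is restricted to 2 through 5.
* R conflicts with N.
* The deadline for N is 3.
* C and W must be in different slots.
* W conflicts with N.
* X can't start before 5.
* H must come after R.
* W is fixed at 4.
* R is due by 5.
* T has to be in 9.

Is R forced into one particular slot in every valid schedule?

No

R can be 1 (e.g. X -> 5; G -> 2; T -> 9; N -> 2; W -> 4; L -> 1; R -> 1; H -> 3; C -> 1) or 2 (e.g. T -> 9, G -> 2, W -> 4, N -> 1, H -> 3, L -> 1, R -> 2, X -> 5, C -> 1).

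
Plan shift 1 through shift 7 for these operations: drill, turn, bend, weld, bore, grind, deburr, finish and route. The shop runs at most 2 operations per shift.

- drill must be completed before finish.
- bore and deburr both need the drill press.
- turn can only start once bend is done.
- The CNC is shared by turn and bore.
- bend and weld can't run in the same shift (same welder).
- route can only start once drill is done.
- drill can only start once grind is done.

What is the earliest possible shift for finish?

Precedence pushes finish to at least shift 3.
finish at shift 3 is achievable: grind in shift 1; bend in shift 1; turn in shift 2; drill in shift 2; weld in shift 4; route in shift 3; bore in shift 4; deburr in shift 5; finish in shift 3.

shift 3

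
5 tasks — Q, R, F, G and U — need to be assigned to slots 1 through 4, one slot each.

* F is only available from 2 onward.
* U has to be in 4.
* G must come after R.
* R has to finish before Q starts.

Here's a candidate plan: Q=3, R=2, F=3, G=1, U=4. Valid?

U has to be in 4 — holds.
R has to finish before Q starts — holds.
G must come after R — violated.
F is only available from 2 onward — holds.

No — it violates: G must come after R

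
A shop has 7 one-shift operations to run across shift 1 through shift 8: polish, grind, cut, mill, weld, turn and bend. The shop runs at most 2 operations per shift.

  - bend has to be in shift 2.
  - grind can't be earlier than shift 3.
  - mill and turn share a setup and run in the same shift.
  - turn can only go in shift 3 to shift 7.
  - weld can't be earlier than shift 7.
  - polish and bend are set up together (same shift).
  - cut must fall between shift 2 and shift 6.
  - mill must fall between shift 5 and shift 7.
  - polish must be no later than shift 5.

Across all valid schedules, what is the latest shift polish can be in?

shift 2

Polish must be in the same shift as bend, which can't be before shift 2, so polish is at least shift 2; polish's own window allows nothing later than shift 5; polish must be in the same shift as bend, which can't be after shift 2, so polish is at most shift 2.
polish at shift 2 is achievable: cut=shift 3, bend=shift 2, weld=shift 7, mill=shift 5, grind=shift 3, turn=shift 5, polish=shift 2.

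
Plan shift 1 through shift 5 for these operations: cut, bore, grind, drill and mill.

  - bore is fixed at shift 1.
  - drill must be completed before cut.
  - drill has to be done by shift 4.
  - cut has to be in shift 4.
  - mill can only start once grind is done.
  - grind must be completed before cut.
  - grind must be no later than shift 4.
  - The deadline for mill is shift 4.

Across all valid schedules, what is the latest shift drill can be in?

Drill's own window allows nothing later than shift 4; downstream work caps drill at shift 3.
drill at shift 3 is achievable: grind=shift 1, mill=shift 2, bore=shift 1, cut=shift 4, drill=shift 3.

shift 3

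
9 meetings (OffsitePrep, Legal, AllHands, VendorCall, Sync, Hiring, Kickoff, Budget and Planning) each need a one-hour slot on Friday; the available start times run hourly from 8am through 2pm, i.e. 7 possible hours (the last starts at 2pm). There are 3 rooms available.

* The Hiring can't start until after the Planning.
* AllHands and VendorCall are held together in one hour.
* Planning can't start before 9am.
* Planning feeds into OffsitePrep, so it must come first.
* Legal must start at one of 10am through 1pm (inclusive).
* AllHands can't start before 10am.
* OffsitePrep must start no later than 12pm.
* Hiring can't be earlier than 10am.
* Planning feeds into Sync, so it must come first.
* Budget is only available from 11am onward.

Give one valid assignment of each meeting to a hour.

Sync -> 12pm, OffsitePrep -> 10am, Budget -> 11am, Planning -> 9am, VendorCall -> 11am, Kickoff -> 8am, Legal -> 10am, Hiring -> 10am, AllHands -> 11am

Checking: Planning(9am) before Sync(12pm); Planning(9am) before Hiring(10am); Planning(9am) before OffsitePrep(10am); AllHands = VendorCall = 11am; Planning=9am in [9am,2pm]; Legal=10am in [10am,1pm]; AllHands=11am in [10am,2pm]; Hiring=10am in [10am,2pm]; OffsitePrep=10am in [8am,12pm]; Budget=11am in [11am,2pm]; max 3 per hour (cap 3).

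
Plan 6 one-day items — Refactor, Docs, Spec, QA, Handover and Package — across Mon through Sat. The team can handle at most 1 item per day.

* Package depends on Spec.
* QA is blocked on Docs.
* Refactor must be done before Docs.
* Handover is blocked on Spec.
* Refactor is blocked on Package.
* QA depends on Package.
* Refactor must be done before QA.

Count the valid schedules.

Splitting on Refactor: it can be Wed (3), Thu (2). Listing each branch's schedules as (Docs, Spec, QA, Handover, Package):
Refactor=Wed: (Thu,Mon,Fri,Sat,Tue) (Thu,Mon,Sat,Fri,Tue) (Fri,Mon,Sat,Thu,Tue) — 3.
Refactor=Thu: (Fri,Mon,Sat,Tue,Wed) (Fri,Mon,Sat,Wed,Tue) — 2.
Summing: 3 + 2 = 5.

5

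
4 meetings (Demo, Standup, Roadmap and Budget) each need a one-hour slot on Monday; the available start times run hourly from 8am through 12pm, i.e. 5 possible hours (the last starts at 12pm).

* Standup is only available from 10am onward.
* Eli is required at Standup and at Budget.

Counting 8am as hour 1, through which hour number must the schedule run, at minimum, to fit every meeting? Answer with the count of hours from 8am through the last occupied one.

3

Standup can't be placed before 10am — that is hour 3 counting from 8am — so the schedule must run through at least 3 hours.
3 works (last occupied hour: 10am): for example Standup in 10am, Roadmap in 8am, Demo in 8am, Budget in 8am.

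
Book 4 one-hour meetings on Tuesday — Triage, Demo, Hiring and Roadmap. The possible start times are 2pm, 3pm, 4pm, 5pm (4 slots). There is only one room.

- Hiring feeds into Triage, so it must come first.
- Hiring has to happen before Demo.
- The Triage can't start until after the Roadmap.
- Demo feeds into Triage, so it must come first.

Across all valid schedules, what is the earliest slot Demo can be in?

Precedence pushes Demo to at least 3pm; downstream work caps Demo at 4pm.
Demo at 3pm is achievable: Triage -> 5pm, Hiring -> 2pm, Roadmap -> 4pm, Demo -> 3pm.

3pm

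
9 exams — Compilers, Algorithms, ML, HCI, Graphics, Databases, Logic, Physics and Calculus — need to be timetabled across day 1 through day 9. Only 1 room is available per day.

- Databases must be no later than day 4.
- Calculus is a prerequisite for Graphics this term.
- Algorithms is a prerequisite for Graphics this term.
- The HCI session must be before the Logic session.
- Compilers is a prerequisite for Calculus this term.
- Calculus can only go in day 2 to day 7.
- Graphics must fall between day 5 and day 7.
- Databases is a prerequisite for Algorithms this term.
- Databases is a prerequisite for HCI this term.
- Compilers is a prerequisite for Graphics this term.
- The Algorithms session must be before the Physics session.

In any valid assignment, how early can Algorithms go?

Precedence pushes Algorithms to at least day 2; downstream work caps Algorithms at day 6.
Algorithms at day 2 is achievable: Logic=day 7; ML=day 9; Databases=day 1; Calculus=day 4; Algorithms=day 2; HCI=day 6; Physics=day 8; Graphics=day 5; Compilers=day 3.

day 2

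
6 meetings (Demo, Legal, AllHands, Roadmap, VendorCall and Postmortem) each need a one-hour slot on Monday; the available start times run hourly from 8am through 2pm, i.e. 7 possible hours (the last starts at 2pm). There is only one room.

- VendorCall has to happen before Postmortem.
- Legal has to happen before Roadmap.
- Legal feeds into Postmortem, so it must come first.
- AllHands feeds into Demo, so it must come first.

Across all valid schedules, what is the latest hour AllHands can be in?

1pm

Downstream work caps AllHands at 1pm.
AllHands at 1pm is achievable: VendorCall=9am, Postmortem=10am, Roadmap=11am, Legal=8am, Demo=2pm, AllHands=1pm.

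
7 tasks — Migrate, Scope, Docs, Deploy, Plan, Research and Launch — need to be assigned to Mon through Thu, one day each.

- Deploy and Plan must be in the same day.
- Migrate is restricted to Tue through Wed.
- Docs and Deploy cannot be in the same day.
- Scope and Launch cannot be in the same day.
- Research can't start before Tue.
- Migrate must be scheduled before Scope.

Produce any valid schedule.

Scope in Wed; Plan in Tue; Deploy in Tue; Migrate in Tue; Launch in Mon; Docs in Mon; Research in Tue

Checking: Migrate(Tue) before Scope(Wed); Scope(Wed) != Launch(Mon); Docs(Mon) != Deploy(Tue); Deploy = Plan = Tue; Research=Tue in [Tue,Thu]; Migrate=Tue in [Tue,Wed].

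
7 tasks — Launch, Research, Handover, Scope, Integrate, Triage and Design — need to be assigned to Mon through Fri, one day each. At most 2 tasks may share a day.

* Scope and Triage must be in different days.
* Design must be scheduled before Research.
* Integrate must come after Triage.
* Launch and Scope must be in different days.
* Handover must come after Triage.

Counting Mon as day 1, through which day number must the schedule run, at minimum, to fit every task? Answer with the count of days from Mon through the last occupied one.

The precedence chain requires at least 2 distinct days.
With at most 2 per day and 7 tasks, at least 4 days are needed.
4 works (last occupied day: Thu): for example Launch in Wed, Design in Mon, Integrate in Wed, Scope in Thu, Triage in Mon, Handover in Tue, Research in Tue.

4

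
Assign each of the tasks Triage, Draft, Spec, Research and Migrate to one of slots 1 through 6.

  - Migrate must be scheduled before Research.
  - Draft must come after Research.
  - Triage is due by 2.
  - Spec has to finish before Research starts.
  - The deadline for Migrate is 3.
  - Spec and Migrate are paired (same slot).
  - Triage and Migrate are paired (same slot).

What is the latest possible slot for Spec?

Spec must be in the same slot as Triage, which can't be after 2, so Spec is at most 2.
Spec at 2 is achievable: Triage=2, Research=3, Draft=4, Spec=2, Migrate=2.

2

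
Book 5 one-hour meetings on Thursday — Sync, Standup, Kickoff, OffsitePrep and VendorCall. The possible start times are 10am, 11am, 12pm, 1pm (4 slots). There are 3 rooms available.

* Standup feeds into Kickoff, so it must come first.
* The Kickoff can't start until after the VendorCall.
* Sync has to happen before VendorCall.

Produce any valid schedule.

Sync=10am, OffsitePrep=10am, Standup=10am, Kickoff=12pm, VendorCall=11am

Checking: VendorCall(11am) before Kickoff(12pm); Sync(10am) before VendorCall(11am); Standup(10am) before Kickoff(12pm); max 3 per slot (cap 3).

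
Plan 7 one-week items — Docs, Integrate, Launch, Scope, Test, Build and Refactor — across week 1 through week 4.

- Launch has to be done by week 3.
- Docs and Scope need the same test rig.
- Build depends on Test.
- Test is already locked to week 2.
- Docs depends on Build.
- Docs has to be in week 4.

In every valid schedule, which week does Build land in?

week 3

Test is fixed at week 2 and must come before Build, so Build is at least week 3.
Docs is fixed at week 4 and must come after Build, so Build is at most week 3.
So Build must be week 3.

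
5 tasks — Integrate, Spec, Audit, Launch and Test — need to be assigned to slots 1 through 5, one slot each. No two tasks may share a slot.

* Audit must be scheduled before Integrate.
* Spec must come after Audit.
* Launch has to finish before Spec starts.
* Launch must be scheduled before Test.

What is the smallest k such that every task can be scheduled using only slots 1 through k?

5 slots

The precedence chain requires at least 2 distinct slots.
With at most 1 per slot and 5 tasks, at least 5 slots are needed.
5 works (last occupied slot: 5): for example Spec in 3; Audit in 1; Integrate in 4; Test in 5; Launch in 2.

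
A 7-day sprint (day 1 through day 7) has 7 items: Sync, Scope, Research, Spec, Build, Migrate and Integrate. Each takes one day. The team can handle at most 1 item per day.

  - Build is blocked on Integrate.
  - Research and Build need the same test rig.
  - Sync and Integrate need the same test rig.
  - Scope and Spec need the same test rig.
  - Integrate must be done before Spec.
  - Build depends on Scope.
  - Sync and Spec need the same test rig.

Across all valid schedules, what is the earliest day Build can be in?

day 3

Precedence pushes Build to at least day 2.
Build at day 3 is achievable: Scope in day 2, Spec in day 4, Research in day 6, Migrate in day 7, Build in day 3, Integrate in day 1, Sync in day 5.
Nothing earlier works — the conflict and capacity constraints rule out every day before day 3.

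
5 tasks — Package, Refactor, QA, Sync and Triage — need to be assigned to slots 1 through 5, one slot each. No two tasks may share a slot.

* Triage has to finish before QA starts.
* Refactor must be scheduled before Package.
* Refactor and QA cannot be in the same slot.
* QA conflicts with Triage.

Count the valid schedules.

30

Splitting on Package: it can be 2 (3), 3 (6), 4 (9), 5 (12). Listing each branch's schedules as (Refactor, QA, Sync, Triage):
Package=2: (1,4,5,3) (1,5,3,4) (1,5,4,3) — 3.
Package=3: (1,4,5,2) (1,5,2,4) (1,5,4,2) (2,4,5,1) (2,5,1,4) (2,5,4,1) — 6.
Package=4: (1,3,5,2) (1,5,2,3) (1,5,3,2) (2,3,5,1) (2,5,1,3) (2,5,3,1) (3,2,5,1) (3,5,1,2) (3,5,2,1) — 9.
Package=5: (1,3,4,2) (1,4,2,3) (1,4,3,2) (2,3,4,1) (2,4,1,3) (2,4,3,1) (3,2,4,1) (3,4,1,2) (3,4,2,1) (4,2,3,1) (4,3,1,2) (4,3,2,1) — 12.
Summing: 3 + 6 + 9 + 12 = 30.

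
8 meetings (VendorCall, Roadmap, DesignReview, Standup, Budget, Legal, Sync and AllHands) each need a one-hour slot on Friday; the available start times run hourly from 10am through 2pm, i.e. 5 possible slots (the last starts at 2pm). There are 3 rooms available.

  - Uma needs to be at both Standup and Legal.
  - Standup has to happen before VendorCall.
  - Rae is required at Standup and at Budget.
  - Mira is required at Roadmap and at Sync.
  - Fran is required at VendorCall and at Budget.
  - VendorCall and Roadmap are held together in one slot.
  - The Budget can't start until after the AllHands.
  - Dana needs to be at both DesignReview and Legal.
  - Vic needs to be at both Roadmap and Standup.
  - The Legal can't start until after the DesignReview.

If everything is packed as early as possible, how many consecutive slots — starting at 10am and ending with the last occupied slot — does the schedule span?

The precedence chain requires at least 2 distinct slots.
With at most 3 per slot and 8 meetings, at least 3 slots are needed.
3 works (last occupied slot: 12pm): for example Legal -> 11am; Standup -> 10am; DesignReview -> 10am; Budget -> 12pm; Roadmap -> 11am; AllHands -> 10am; Sync -> 12pm; VendorCall -> 11am.

3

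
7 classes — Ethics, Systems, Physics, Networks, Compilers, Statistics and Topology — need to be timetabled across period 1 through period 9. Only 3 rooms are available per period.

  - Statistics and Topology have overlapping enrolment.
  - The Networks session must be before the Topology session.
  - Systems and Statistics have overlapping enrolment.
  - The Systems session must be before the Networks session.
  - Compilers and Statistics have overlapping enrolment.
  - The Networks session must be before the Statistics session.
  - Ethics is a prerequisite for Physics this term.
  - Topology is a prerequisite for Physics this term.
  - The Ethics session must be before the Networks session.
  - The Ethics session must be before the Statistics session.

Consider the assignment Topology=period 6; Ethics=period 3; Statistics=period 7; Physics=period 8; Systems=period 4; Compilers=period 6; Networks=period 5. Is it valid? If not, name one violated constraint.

The Ethics session must be before the Networks session — holds.
Systems and Statistics have overlapping enrolment — holds.
Ethics is a prerequisite for Physics this term — holds.
The Ethics session must be before the Statistics session — holds.
Compilers and Statistics have overlapping enrolment — holds.
The Networks session must be before the Topology session — holds.
Topology is a prerequisite for Physics this term — holds.
Statistics and Topology have overlapping enrolment — holds.
Only 3 rooms are available per period — holds.
The Networks session must be before the Statistics session — holds.
The Systems session must be before the Networks session — holds.

Yes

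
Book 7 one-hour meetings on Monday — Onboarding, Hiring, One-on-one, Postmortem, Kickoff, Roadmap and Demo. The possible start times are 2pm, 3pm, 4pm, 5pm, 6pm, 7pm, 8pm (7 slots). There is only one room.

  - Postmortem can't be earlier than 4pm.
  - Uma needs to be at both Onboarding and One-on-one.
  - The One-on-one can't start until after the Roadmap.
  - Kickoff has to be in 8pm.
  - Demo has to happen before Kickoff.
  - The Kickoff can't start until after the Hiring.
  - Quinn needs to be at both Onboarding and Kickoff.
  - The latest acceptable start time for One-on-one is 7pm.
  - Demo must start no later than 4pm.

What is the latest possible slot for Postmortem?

7pm

Postmortem is available from 4pm.
Postmortem at 7pm is achievable: Demo in 2pm; One-on-one in 4pm; Onboarding in 6pm; Roadmap in 3pm; Hiring in 5pm; Postmortem in 7pm; Kickoff in 8pm.
Nothing later works — the conflict and capacity constraints rule out every slot after 7pm.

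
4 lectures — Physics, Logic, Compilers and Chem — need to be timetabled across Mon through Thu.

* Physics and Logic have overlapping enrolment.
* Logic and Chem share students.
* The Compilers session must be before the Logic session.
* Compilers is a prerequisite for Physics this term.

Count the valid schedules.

Splitting on Physics: it can be Tue (6), Wed (9), Thu (9). Listing each branch's schedules as (Logic, Compilers, Chem):
Physics=Tue: (Wed,Mon,Mon) (Wed,Mon,Tue) (Wed,Mon,Thu) (Thu,Mon,Mon) (Thu,Mon,Tue) (Thu,Mon,Wed) — 6.
Physics=Wed: (Tue,Mon,Mon) (Tue,Mon,Wed) (Tue,Mon,Thu) (Thu,Mon,Mon) (Thu,Mon,Tue) (Thu,Mon,Wed) (Thu,Tue,Mon) (Thu,Tue,Tue) (Thu,Tue,Wed) — 9.
Physics=Thu: (Tue,Mon,Mon) (Tue,Mon,Wed) (Tue,Mon,Thu) (Wed,Mon,Mon) (Wed,Mon,Tue) (Wed,Mon,Thu) (Wed,Tue,Mon) (Wed,Tue,Tue) (Wed,Tue,Thu) — 9.
Summing: 6 + 9 + 9 = 24.

24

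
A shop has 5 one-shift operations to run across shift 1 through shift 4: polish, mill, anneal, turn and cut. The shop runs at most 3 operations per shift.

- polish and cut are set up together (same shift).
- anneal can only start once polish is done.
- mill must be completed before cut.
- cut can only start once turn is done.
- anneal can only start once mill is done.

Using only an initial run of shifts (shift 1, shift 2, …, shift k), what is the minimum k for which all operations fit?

3 shifts

The precedence chain requires at least 3 distinct shifts.
With at most 3 per shift and 5 operations, at least 2 shifts are needed.
3 works (last occupied shift: shift 3): for example turn -> shift 1; anneal -> shift 3; polish -> shift 2; mill -> shift 1; cut -> shift 2.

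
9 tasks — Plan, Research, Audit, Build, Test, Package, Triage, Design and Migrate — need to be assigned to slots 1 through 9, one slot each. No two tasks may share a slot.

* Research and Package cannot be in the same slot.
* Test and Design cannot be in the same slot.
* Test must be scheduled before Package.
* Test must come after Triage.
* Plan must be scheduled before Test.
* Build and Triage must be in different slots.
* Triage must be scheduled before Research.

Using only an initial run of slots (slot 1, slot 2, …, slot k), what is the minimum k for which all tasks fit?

The precedence chain requires at least 3 distinct slots.
With at most 1 per slot and 9 tasks, at least 9 slots are needed.
9 works (last occupied slot: 9): for example Plan in 2; Audit in 6; Package in 5; Triage in 1; Research in 4; Migrate in 9; Design in 8; Build in 7; Test in 3.

9 slots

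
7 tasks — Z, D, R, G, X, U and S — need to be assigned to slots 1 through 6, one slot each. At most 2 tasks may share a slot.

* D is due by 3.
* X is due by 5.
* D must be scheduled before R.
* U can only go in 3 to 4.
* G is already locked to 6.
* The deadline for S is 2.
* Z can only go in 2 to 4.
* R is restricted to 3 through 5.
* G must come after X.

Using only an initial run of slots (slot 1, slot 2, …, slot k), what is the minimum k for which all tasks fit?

6

The precedence chain requires at least 2 distinct slots.
With at most 2 per slot and 7 tasks, at least 4 slots are needed.
G can't be placed before 6, so the schedule must run through at least slot 6.
6 works (last occupied slot: 6): for example Z=2; U=3; S=1; D=1; G=6; X=2; R=3.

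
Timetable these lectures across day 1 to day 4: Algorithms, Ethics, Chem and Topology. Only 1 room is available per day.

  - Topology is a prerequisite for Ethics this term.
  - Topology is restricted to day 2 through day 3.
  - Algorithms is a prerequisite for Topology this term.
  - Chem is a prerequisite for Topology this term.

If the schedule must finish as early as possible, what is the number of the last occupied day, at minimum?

The precedence chain requires at least 3 distinct days.
With at most 1 per day and 4 lectures, at least 4 days are needed.
4 works (last occupied day: day 4): for example Topology=day 3; Algorithms=day 1; Ethics=day 4; Chem=day 2.

day 4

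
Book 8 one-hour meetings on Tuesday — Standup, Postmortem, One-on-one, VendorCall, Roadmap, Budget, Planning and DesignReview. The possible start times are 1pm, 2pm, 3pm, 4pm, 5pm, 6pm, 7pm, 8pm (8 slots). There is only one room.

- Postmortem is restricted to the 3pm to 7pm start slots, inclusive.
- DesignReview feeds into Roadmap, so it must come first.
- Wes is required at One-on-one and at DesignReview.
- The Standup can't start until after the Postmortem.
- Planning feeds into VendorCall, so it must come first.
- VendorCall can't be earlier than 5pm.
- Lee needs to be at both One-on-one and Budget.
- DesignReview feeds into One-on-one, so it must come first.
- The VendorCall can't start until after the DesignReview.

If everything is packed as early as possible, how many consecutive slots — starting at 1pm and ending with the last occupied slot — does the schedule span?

8 slots

The precedence chain requires at least 2 distinct slots.
With at most 1 per slot and 8 meetings, at least 8 slots are needed.
VendorCall can't be placed before 5pm — that is slot 5 counting from 1pm — so the schedule must run through at least 5 slots.
8 works (last occupied slot: 8pm): for example Planning=2pm; Roadmap=7pm; DesignReview=1pm; Standup=4pm; One-on-one=6pm; Postmortem=3pm; VendorCall=5pm; Budget=8pm.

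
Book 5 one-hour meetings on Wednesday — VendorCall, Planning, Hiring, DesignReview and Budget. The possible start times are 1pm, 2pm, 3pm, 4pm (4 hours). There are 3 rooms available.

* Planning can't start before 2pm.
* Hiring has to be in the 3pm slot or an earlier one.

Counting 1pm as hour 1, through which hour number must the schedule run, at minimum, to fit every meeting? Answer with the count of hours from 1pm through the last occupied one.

2 hours

With at most 3 per hour and 5 meetings, at least 2 hours are needed.
Planning can't be placed before 2pm — that is hour 2 counting from 1pm — so the schedule must run through at least 2 hours.
2 works (last occupied hour: 2pm): for example Hiring -> 1pm; Budget -> 2pm; VendorCall -> 1pm; DesignReview -> 1pm; Planning -> 2pm.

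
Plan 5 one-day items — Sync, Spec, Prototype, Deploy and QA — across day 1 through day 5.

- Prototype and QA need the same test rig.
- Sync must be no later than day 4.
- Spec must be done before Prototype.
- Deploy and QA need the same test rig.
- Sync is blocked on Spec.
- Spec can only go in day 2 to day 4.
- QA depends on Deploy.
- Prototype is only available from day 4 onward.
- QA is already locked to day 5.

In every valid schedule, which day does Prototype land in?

Prototype's window is day 4–day 5.
QA is fixed at day 5, and Prototype can't share a day with QA.
So Prototype must be day 4.

day 4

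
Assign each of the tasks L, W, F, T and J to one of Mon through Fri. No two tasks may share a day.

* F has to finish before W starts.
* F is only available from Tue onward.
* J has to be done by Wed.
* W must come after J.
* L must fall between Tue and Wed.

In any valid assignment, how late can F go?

F is available from Tue; downstream work caps F at Thu.
F at Thu is achievable: J -> Mon, T -> Wed, F -> Thu, W -> Fri, L -> Tue.

Thu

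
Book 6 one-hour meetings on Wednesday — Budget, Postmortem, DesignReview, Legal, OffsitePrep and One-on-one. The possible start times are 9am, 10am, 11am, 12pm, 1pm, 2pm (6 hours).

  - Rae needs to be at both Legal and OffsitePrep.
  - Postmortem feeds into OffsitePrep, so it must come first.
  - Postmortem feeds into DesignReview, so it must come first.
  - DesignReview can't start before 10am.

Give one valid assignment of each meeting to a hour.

DesignReview -> 10am, Budget -> 9am, Legal -> 9am, One-on-one -> 9am, OffsitePrep -> 10am, Postmortem -> 9am

Checking: Postmortem(9am) before OffsitePrep(10am); Postmortem(9am) before DesignReview(10am); Legal(9am) != OffsitePrep(10am); DesignReview=10am in [10am,2pm].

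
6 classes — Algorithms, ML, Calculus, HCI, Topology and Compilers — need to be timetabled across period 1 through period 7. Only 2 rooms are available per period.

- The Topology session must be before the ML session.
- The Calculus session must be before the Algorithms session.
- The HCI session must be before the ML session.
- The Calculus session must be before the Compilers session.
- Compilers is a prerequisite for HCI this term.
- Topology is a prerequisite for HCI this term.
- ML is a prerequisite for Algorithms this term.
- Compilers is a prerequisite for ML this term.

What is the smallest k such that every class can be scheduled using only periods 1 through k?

5

The precedence chain requires at least 5 distinct periods.
With at most 2 per period and 6 classes, at least 3 periods are needed.
5 works (last occupied period: period 5): for example HCI -> period 3, Topology -> period 1, Algorithms -> period 5, Calculus -> period 1, ML -> period 4, Compilers -> period 2.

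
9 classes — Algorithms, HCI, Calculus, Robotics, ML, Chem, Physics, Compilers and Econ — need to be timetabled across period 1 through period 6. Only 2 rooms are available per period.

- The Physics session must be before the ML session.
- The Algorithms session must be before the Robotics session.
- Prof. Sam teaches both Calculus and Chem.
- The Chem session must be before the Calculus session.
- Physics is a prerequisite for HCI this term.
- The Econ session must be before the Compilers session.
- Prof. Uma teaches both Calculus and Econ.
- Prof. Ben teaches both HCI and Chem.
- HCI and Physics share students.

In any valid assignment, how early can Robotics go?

Precedence pushes Robotics to at least period 2.
Robotics at period 2 is achievable: ML=period 3; Calculus=period 4; Econ=period 5; Robotics=period 2; Physics=period 1; Chem=period 3; HCI=period 2; Compilers=period 6; Algorithms=period 1.

period 2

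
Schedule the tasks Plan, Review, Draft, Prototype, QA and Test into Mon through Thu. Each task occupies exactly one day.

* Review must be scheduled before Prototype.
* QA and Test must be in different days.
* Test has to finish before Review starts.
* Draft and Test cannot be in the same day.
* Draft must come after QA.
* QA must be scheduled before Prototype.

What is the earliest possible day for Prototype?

Wed

Precedence pushes Prototype to at least Wed.
Prototype at Wed is achievable: Plan=Mon, Draft=Wed, Review=Tue, Test=Mon, Prototype=Wed, QA=Tue.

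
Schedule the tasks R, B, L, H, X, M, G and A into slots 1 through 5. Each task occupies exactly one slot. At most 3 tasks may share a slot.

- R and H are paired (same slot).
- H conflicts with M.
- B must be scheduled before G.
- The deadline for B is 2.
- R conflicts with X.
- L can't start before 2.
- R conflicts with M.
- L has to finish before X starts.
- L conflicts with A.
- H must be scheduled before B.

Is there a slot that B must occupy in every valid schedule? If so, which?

2

Precedence pushes B to at least 2; B's own window allows nothing later than 2.
So B is pinned to 2.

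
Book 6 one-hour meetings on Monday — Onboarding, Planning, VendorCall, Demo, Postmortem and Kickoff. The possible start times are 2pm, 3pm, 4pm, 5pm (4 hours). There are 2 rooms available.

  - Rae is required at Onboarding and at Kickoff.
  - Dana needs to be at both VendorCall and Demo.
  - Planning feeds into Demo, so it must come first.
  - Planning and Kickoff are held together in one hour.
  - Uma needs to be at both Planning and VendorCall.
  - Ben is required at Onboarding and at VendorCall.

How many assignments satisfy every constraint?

Splitting on Onboarding: it can be 2pm (9), 3pm (13), 4pm (17), 5pm (21). Listing each branch's schedules as (Planning, VendorCall, Demo, Postmortem, Kickoff):
Onboarding=2pm: (3pm,4pm,5pm,2pm,3pm) (3pm,4pm,5pm,4pm,3pm) (3pm,4pm,5pm,5pm,3pm) (3pm,5pm,4pm,2pm,3pm) (3pm,5pm,4pm,4pm,3pm) (3pm,5pm,4pm,5pm,3pm) (4pm,3pm,5pm,2pm,4pm) (4pm,3pm,5pm,3pm,4pm) (4pm,3pm,5pm,5pm,4pm) — 9.
Onboarding=3pm: (2pm,4pm,3pm,4pm,2pm) (2pm,4pm,3pm,5pm,2pm) (2pm,4pm,5pm,3pm,2pm) (2pm,4pm,5pm,4pm,2pm) (2pm,4pm,5pm,5pm,2pm) (2pm,5pm,3pm,4pm,2pm) (2pm,5pm,3pm,5pm,2pm) (2pm,5pm,4pm,3pm,2pm) (2pm,5pm,4pm,4pm,2pm) (2pm,5pm,4pm,5pm,2pm) (4pm,2pm,5pm,2pm,4pm) (4pm,2pm,5pm,3pm,4pm) (4pm,2pm,5pm,5pm,4pm) — 13.
Onboarding=4pm: (2pm,3pm,4pm,3pm,2pm) (2pm,3pm,4pm,5pm,2pm) (2pm,3pm,5pm,3pm,2pm) (2pm,3pm,5pm,4pm,2pm) (2pm,3pm,5pm,5pm,2pm) (2pm,5pm,3pm,3pm,2pm) (2pm,5pm,3pm,4pm,2pm) (2pm,5pm,3pm,5pm,2pm) (2pm,5pm,4pm,3pm,2pm) (2pm,5pm,4pm,5pm,2pm) (3pm,2pm,4pm,2pm,3pm) (3pm,2pm,4pm,5pm,3pm) (3pm,2pm,5pm,2pm,3pm) (3pm,2pm,5pm,4pm,3pm) (3pm,2pm,5pm,5pm,3pm) (3pm,5pm,4pm,2pm,3pm) (3pm,5pm,4pm,5pm,3pm) — 17.
Onboarding=5pm: (2pm,3pm,4pm,3pm,2pm) (2pm,3pm,4pm,4pm,2pm) (2pm,3pm,4pm,5pm,2pm) (2pm,3pm,5pm,3pm,2pm) (2pm,3pm,5pm,4pm,2pm) (2pm,4pm,3pm,3pm,2pm) (2pm,4pm,3pm,4pm,2pm) (2pm,4pm,3pm,5pm,2pm) (2pm,4pm,5pm,3pm,2pm) (2pm,4pm,5pm,4pm,2pm) (3pm,2pm,4pm,2pm,3pm) (3pm,2pm,4pm,4pm,3pm) (3pm,2pm,4pm,5pm,3pm) (3pm,2pm,5pm,2pm,3pm) (3pm,2pm,5pm,4pm,3pm) (3pm,4pm,5pm,2pm,3pm) (3pm,4pm,5pm,4pm,3pm) (4pm,2pm,5pm,2pm,4pm) (4pm,2pm,5pm,3pm,4pm) (4pm,3pm,5pm,2pm,4pm) (4pm,3pm,5pm,3pm,4pm) — 21.
Summing: 9 + 13 + 17 + 21 = 60.

60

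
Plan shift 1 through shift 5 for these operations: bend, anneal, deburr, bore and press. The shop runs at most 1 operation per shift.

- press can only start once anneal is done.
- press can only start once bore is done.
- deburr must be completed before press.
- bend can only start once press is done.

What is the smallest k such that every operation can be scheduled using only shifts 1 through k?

5

The precedence chain requires at least 3 distinct shifts.
With at most 1 per shift and 5 operations, at least 5 shifts are needed.
5 works (last occupied shift: shift 5): for example anneal=shift 1; bend=shift 5; press=shift 4; bore=shift 3; deburr=shift 2.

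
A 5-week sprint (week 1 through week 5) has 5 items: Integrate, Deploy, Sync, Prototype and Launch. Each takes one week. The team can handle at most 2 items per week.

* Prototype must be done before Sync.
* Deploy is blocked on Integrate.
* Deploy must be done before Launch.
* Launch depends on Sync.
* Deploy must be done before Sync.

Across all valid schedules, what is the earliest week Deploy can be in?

week 2

Precedence pushes Deploy to at least week 2; downstream work caps Deploy at week 3.
Deploy at week 2 is achievable: Deploy -> week 2, Integrate -> week 1, Prototype -> week 1, Launch -> week 4, Sync -> week 3.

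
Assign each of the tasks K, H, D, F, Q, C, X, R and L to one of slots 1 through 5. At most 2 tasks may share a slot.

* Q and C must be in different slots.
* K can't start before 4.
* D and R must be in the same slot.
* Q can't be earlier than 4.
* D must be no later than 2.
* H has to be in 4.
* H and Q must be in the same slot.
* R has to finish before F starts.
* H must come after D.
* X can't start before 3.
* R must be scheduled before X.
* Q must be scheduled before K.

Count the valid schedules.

Splitting on D: it can be 1 (18), 2 (9). Listing each branch's schedules as (K, H, F, Q, C, X, R, L):
D=1: (5,4,2,4,2,3,1,3) (5,4,2,4,2,3,1,5) (5,4,2,4,2,5,1,3) (5,4,2,4,3,3,1,2) (5,4,2,4,3,3,1,5) (5,4,2,4,3,5,1,2) (5,4,2,4,3,5,1,3) (5,4,2,4,5,3,1,2) (5,4,2,4,5,3,1,3) (5,4,3,4,2,3,1,2) (5,4,3,4,2,3,1,5) (5,4,3,4,2,5,1,2) (5,4,3,4,2,5,1,3) (5,4,3,4,3,5,1,2) (5,4,3,4,5,3,1,2) (5,4,5,4,2,3,1,2) (5,4,5,4,2,3,1,3) (5,4,5,4,3,3,1,2) — 18.
D=2: (5,4,3,4,1,3,2,1) (5,4,3,4,1,3,2,5) (5,4,3,4,1,5,2,1) (5,4,3,4,1,5,2,3) (5,4,3,4,3,5,2,1) (5,4,3,4,5,3,2,1) (5,4,5,4,1,3,2,1) (5,4,5,4,1,3,2,3) (5,4,5,4,3,3,2,1) — 9.
Summing: 18 + 9 = 27.

27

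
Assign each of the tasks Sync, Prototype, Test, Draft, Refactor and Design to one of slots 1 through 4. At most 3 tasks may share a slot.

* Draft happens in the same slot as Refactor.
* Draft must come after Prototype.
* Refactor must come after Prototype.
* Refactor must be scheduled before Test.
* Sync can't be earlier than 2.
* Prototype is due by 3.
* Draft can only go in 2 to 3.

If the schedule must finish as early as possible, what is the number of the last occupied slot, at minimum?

slot 3

The precedence chain requires at least 3 distinct slots.
With at most 3 per slot and 6 tasks, at least 2 slots are needed.
3 works (last occupied slot: 3): for example Draft -> 2; Refactor -> 2; Design -> 1; Test -> 3; Prototype -> 1; Sync -> 2.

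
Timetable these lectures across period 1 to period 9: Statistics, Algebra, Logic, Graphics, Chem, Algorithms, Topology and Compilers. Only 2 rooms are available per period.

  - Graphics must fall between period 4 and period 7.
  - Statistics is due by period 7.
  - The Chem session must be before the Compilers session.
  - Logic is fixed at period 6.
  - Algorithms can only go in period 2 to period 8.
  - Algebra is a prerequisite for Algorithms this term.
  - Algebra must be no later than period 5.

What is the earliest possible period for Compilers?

period 2

Precedence pushes Compilers to at least period 2.
Compilers at period 2 is achievable: Compilers=period 2, Chem=period 1, Topology=period 3, Logic=period 6, Graphics=period 4, Statistics=period 3, Algebra=period 1, Algorithms=period 2.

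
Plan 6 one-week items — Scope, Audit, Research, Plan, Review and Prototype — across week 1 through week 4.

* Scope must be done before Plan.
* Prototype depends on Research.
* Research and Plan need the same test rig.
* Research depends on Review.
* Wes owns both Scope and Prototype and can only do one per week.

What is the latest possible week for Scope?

week 3

Downstream work caps Scope at week 3.
Scope at week 3 is achievable: Review=week 1, Research=week 2, Scope=week 3, Audit=week 1, Plan=week 4, Prototype=week 4.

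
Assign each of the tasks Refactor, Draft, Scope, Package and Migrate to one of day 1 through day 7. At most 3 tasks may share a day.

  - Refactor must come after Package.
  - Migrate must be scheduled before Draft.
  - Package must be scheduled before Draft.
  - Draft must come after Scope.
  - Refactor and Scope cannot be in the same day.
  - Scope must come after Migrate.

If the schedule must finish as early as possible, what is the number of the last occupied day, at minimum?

day 3

The precedence chain requires at least 3 distinct days.
With at most 3 per day and 5 tasks, at least 2 days are needed.
3 works (last occupied day: day 3): for example Scope=day 2; Package=day 1; Refactor=day 3; Draft=day 3; Migrate=day 1.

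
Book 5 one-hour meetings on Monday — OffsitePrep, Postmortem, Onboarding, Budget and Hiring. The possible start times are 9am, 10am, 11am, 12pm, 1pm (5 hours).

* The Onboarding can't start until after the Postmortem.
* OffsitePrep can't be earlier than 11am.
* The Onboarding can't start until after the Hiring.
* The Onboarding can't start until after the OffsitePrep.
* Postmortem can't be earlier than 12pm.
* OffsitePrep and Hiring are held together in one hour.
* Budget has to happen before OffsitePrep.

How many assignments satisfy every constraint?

Splitting on OffsitePrep: it can be 11am (2), 12pm (3). Listing each branch's schedules as (Postmortem, Onboarding, Budget, Hiring):
OffsitePrep=11am: (12pm,1pm,9am,11am) (12pm,1pm,10am,11am) — 2.
OffsitePrep=12pm: (12pm,1pm,9am,12pm) (12pm,1pm,10am,12pm) (12pm,1pm,11am,12pm) — 3.
Summing: 2 + 3 = 5.

5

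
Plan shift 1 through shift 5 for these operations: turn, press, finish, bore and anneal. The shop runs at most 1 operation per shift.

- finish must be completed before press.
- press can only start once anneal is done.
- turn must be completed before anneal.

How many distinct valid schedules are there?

15

Splitting on turn: it can be shift 1 (8), shift 2 (5), shift 3 (2). Listing each branch's schedules as (press, finish, bore, anneal) by shift number:
turn=shift 1: (4,2,5,3) (4,3,5,2) (5,2,3,4) (5,2,4,3) (5,3,2,4) (5,3,4,2) (5,4,2,3) (5,4,3,2) — 8.
turn=shift 2: (4,1,5,3) (5,1,3,4) (5,1,4,3) (5,3,1,4) (5,4,1,3) — 5.
turn=shift 3: (5,1,2,4) (5,2,1,4) — 2.
Summing: 8 + 5 + 2 = 15.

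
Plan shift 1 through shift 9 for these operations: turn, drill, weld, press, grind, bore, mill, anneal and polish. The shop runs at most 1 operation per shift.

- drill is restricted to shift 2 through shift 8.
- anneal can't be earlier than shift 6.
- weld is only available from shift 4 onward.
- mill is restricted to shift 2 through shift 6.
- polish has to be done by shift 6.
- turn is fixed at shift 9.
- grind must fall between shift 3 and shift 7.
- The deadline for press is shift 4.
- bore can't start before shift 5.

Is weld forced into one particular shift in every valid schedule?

No

weld can be shift 4 (e.g. polish -> shift 5; turn -> shift 9; anneal -> shift 6; mill -> shift 2; weld -> shift 4; bore -> shift 7; grind -> shift 3; press -> shift 1; drill -> shift 8) or shift 5 (e.g. polish=shift 4; drill=shift 8; turn=shift 9; grind=shift 3; mill=shift 2; bore=shift 7; weld=shift 5; press=shift 1; anneal=shift 6).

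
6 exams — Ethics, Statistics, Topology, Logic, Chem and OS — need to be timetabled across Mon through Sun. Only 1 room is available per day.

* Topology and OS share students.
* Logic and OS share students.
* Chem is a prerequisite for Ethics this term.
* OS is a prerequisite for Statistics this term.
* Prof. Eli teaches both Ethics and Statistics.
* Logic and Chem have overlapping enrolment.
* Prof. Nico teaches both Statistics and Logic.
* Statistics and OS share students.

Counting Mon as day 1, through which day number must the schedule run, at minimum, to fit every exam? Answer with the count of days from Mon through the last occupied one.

The precedence chain requires at least 2 distinct days.
With at most 1 per day and 6 exams, at least 6 days are needed.
6 works (last occupied day: Sat): for example Chem -> Mon, Topology -> Fri, Statistics -> Thu, OS -> Wed, Logic -> Sat, Ethics -> Tue.

6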